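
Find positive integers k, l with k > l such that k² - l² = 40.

Factor: k² - l² = (k+l)(k-l) = 40.
We need two factors of 40 with the same parity.
Use k+l = 20 and k-l = 2 (product 20·2 = 40).
Adding: 2k = 22, so k = 11.
Subtracting: 2l = 18, so l = 9.
Check: 11² - 9² = 121 - 81 = 40 ✓

k = 11, l = 9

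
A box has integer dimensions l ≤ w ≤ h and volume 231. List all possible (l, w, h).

Iterate l from 1 to ⌊231^(1/3)⌋. For each l dividing 231, iterate w ≥ l with w dividing 231/l, and set h = 231/(l·w).
Triples found (5): (1×1×231), (1×3×77), (1×7×33), (1×11×21), (3×7×11)

(1×1×231), (1×3×77), (1×7×33), (1×11×21), (3×7×11)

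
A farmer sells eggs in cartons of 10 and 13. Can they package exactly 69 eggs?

We need non-negative a, b with 10a + 13b = 69.
gcd(10, 13) = 1 divides 69.
Try a = 3: 13b = 69 - 30 = 39, so b = 3.
One way: 3 cartons of 10 and 3 cartons of 13.

Yes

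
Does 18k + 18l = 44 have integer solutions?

Step 1: Compute gcd(18, 18).
gcd(18, 18) = 18

Step 2: Check divisibility.
Does 18 divide 44? 44 = 18 x 2 + 8, so no.

By the theorem on linear Diophantine equations, 18k + 18l = 44 has integer solutions if and only if gcd(18, 18) divides 44. Since 18 does not divide 44, no solutions exist.

No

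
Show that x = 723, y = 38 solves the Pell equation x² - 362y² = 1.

Compute x² = 723² = 522729
Compute 362y² = 362·38² = 362·1444 = 522728
x² - 362y² = 522729 - 522728 = 1
Since this equals 1, (723, 38) is a solution.

Yes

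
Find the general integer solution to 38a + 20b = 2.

Step 1: Compute gcd(38, 20) = 2.
Since 2 divides 2, solutions exist.

Step 2: Find a particular solution using extended Euclidean algorithm.
We get a₀ = -1, b₀ = 2.
Check: 38*-1 + 20*2 = 2 = 2 ✓

Step 3: Write the general solution.
a = -1 + (20/2)t = -1 + 10t
b = 2 - (38/2)t = 2 - 19t
for any integer t.

a = -1 + 10t, b = 2 - 19t for integer t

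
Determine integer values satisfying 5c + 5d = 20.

Step 1: Check solvability.
gcd(5, 5) = 5
Since 5 divides 20, solutions exist.

Step 2: Apply extended Euclidean algorithm to find gcd.
We find integers such that 5*x0 + 5*y0 = 5

Step 3: Scale the particular solution.
Multiply by 20/5 = 4:
c = 0, d = 4

Step 4: Verify.
5*(0) + 5*(4) = 20 = 20 ✓

c = 0, d = 4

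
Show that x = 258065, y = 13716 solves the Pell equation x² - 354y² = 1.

Compute x² = 258065² = 66597544225
Compute 354y² = 354·13716² = 354·188128656 = 66597544224
x² - 354y² = 66597544225 - 66597544224 = 1
Since this equals 1, (258065, 13716) is a solution.

Yes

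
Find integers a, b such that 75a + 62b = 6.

Step 1: Check solvability.
gcd(75, 62) = 1
Since 1 divides 6, solutions exist.

Step 2: Apply extended Euclidean algorithm to find gcd.
We find integers such that 75*x0 + 62*y0 = 1

Step 3: Scale the particular solution.
Multiply by 6/1 = 6:
a = -114, b = 138

Step 4: Verify.
75*(-114) + 62*(138) = 6 = 6 ✓

a = -114, b = 138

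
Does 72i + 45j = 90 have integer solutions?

Step 1: Compute gcd(72, 45).
gcd(72, 45) = 9

Step 2: Check divisibility.
Does 9 divide 90? 90 = 9 x 10, so yes.

By the theorem on linear Diophantine equations, 72i + 45j = 90 has integer solutions if and only if gcd(72, 45) divides 90. Since 9 | 90, solutions exist.

Yes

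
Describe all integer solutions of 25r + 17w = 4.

Step 1: Compute gcd(25, 17) = 1.
Since 1 divides 4, solutions exist.

Step 2: Find a particular solution using extended Euclidean algorithm.
We get r₀ = -8, w₀ = 12.
Check: 25*-8 + 17*12 = 4 = 4 ✓

Step 3: Write the general solution.
r = -8 + (17/1)t = -8 + 17t
w = 12 - (25/1)t = 12 - 25t
for any integer t.

r = -8 + 17t, w = 12 - 25t for integer t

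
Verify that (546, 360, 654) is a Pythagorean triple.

Compute a² + b² = 546² + 360² = 298116 + 129600 = 427716
Compute c² = 654² = 427716
Since 427716 = 427716, confirmed.

Yes, it is a Pythagorean triple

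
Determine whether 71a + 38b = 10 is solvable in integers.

Step 1: Compute gcd(71, 38).
gcd(71, 38) = 1

Step 2: Check divisibility.
Does 1 divide 10? 10 = 1 x 10, so yes.

By the theorem on linear Diophantine equations, 71a + 38b = 10 has integer solutions if and only if gcd(71, 38) divides 10. Since 1 | 10, solutions exist.

Yes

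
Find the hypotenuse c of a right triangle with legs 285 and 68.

c² = a² + b² = 285² + 68² = 81225 + 4624 = 85849
c = 293

293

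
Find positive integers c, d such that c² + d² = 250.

Search for c with 250 - c² a perfect square.
c = 5: 250 - 5² = 250 - 25 = 225 = 15² ✓
So c = 5, d = 15.

c = 5, d = 15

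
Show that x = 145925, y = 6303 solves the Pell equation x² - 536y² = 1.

Compute x² = 145925² = 21294105625
Compute 536y² = 536·6303² = 536·39727809 = 21294105624
x² - 536y² = 21294105625 - 21294105624 = 1
Since this equals 1, (145925, 6303) is a solution.

Yes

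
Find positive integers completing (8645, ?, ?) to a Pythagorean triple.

We need the other leg and hypotenuse such that 8645² + x² = c².
Take x = 3360, c = 9275: 8645² + 3360² = 74736025 + 11289600 = 86025625 = 9275² ✓
Triple: (8645, 3360, 9275)

(8645, 3360, 9275)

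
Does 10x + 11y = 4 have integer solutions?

Step 1: Compute gcd(10, 11).
gcd(10, 11) = 1

Step 2: Check divisibility.
Does 1 divide 4? 4 = 1 x 4, so yes.

By the theorem on linear Diophantine equations, 10x + 11y = 4 has integer solutions if and only if gcd(10, 11) divides 4. Since 1 | 4, solutions exist.

Yes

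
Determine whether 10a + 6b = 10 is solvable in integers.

Step 1: Compute gcd(10, 6).
gcd(10, 6) = 2

Step 2: Check divisibility.
Does 2 divide 10? 10 = 2 x 5, so yes.

By the theorem on linear Diophantine equations, 10a + 6b = 10 has integer solutions if and only if gcd(10, 6) divides 10. Since 2 | 10, solutions exist.

Yes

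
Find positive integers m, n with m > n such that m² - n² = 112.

Factor: m² - n² = (m+n)(m-n) = 112.
We need two factors of 112 with the same parity.
Use m+n = 56 and m-n = 2 (product 56·2 = 112).
Adding: 2m = 58, so m = 29.
Subtracting: 2n = 54, so n = 27.
Check: 29² - 27² = 841 - 729 = 112 ✓

m = 29, n = 27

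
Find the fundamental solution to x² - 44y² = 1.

We seek the smallest positive integers (x, y) with x² - 44y² = 1, i.e., x² = 44y² + 1.
Try successive y values:
y = 1: x² = 44·1² + 1 = 45, not a perfect square
y = 2: x² = 44·2² + 1 = 177, not a perfect square
y = 3: x² = 44·3² + 1 = 397, not a perfect square
... continuing the search (or via continued fractions) ...
y = 30: x² = 44·30² + 1 = 39601, x = 199 ✓

Verify: 199² - 44·30² = 39601 - 39600 = 1 ✓

x = 199, y = 30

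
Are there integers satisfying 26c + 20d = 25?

Step 1: Compute gcd(26, 20).
gcd(26, 20) = 2

Step 2: Check divisibility.
Does 2 divide 25? 25 = 2 x 12 + 1, so no.

By the theorem on linear Diophantine equations, 26c + 20d = 25 has integer solutions if and only if gcd(26, 20) divides 25. Since 2 does not divide 25, no solutions exist.

No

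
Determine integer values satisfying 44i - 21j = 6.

Step 1: Check solvability.
gcd(44, 21) = 1
Since 1 divides 6, solutions exist.

Step 2: Apply extended Euclidean algorithm to find gcd.
We find integers such that 44*x0 + 21*y0 = 1

Step 3: Scale the particular solution.
Multiply by 6/1 = 6:
i = -60, j = -126

Step 4: Verify.
44*(-60) - 21*(-126) = 6 = 6 ✓

i = -60, j = -126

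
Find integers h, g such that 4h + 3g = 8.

Step 1: Check solvability.
gcd(4, 3) = 1
Since 1 divides 8, solutions exist.

Step 2: Apply extended Euclidean algorithm to find gcd.
We find integers such that 4*x0 + 3*y0 = 1

Step 3: Scale the particular solution.
Multiply by 8/1 = 8:
h = 8, g = -8

Step 4: Verify.
4*(8) + 3*(-8) = 8 = 8 ✓

h = 8, g = -8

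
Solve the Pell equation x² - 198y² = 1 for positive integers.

We seek the smallest positive integers (x, y) with x² - 198y² = 1, i.e., x² = 198y² + 1.
Try successive y values:
y = 1: x² = 198·1² + 1 = 199, not a perfect square
y = 2: x² = 198·2² + 1 = 793, not a perfect square
y = 3: x² = 198·3² + 1 = 1783, not a perfect square
... continuing the search (or via continued fractions) ...
y = 14: x² = 198·14² + 1 = 38809, x = 197 ✓

Verify: 197² - 198·14² = 38809 - 38808 = 1 ✓

x = 197, y = 14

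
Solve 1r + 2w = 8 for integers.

Step 1: Check solvability.
gcd(1, 2) = 1
Since 1 divides 8, solutions exist.

Step 2: Apply extended Euclidean algorithm to find gcd.
We find integers such that 1*x0 + 2*y0 = 1

Step 3: Scale the particular solution.
Multiply by 8/1 = 8:
r = 8, w = 0

Step 4: Verify.
1*(8) + 2*(0) = 8 = 8 ✓

r = 8, w = 0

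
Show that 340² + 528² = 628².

Compute a² + b² = 340² + 528² = 115600 + 278784 = 394384
Compute c² = 628² = 394384
Since 394384 = 394384, confirmed.

Yes, it is a Pythagorean triple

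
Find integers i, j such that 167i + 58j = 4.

Step 1: Check solvability.
gcd(167, 58) = 1
Since 1 divides 4, solutions exist.

Step 2: Apply extended Euclidean algorithm to find gcd.
We find integers such that 167*x0 + 58*y0 = 1

Step 3: Scale the particular solution.
Multiply by 4/1 = 4:
i = -100, j = 288

Step 4: Verify.
167*(-100) + 58*(288) = 4 = 4 ✓

i = -100, j = 288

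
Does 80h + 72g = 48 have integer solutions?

Step 1: Compute gcd(80, 72).
gcd(80, 72) = 8

Step 2: Check divisibility.
Does 8 divide 48? 48 = 8 x 6, so yes.

By the theorem on linear Diophantine equations, 80h + 72g = 48 has integer solutions if and only if gcd(80, 72) divides 48. Since 8 | 48, solutions exist.

Yes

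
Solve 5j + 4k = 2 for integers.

Step 1: Check solvability.
gcd(5, 4) = 1
Since 1 divides 2, solutions exist.

Step 2: Apply extended Euclidean algorithm to find gcd.
We find integers such that 5*x0 + 4*y0 = 1

Step 3: Scale the particular solution.
Multiply by 2/1 = 2:
j = 2, k = -2

Step 4: Verify.
5*(2) + 4*(-2) = 2 = 2 ✓

j = 2, k = -2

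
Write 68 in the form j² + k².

We need to find integers j, k > 0 such that j² + k² = 68.
Trying j = 2: k² = 68 - 2² = 68 - 4 = 64
k = 8
Check: 2² + 8² = 4 + 64 = 68 ✓

68 = 2² + 8²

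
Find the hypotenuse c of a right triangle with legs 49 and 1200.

c² = a² + b² = 49² + 1200² = 2401 + 1440000 = 1442401
c = sqrt(1442401) = 1201

1201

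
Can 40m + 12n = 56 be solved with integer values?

Step 1: Compute gcd(40, 12).
gcd(40, 12) = 4

Step 2: Check divisibility.
Does 4 divide 56? 56 = 4 x 14, so yes.

By the theorem on linear Diophantine equations, 40m + 12n = 56 has integer solutions if and only if gcd(40, 12) divides 56. Since 4 | 56, solutions exist.

Yes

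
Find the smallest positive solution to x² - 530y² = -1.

We need x² = 530y² - 1. Try successive y:
y = 1: x² = 530·1² - 1 = 529 = 23² ✓
Check: 23² - 530·1² = 529 - 530 = -1 ✓

x = 23, y = 1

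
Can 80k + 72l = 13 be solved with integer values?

Step 1: Compute gcd(80, 72).
gcd(80, 72) = 8

Step 2: Check divisibility.
Does 8 divide 13? 13 = 8 x 1 + 5, so no.

By the theorem on linear Diophantine equations, 80k + 72l = 13 has integer solutions if and only if gcd(80, 72) divides 13. Since 8 does not divide 13, no solutions exist.

No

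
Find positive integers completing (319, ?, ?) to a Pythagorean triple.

We need the other leg and hypotenuse such that 319² + x² = c².
Take x = 360, c = 481: 319² + 360² = 101761 + 129600 = 231361 = 481² ✓
Triple: (319, 360, 481)

(319, 360, 481)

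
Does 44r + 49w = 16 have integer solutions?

Step 1: Compute gcd(44, 49).
gcd(44, 49) = 1

Step 2: Check divisibility.
Does 1 divide 16? 16 = 1 x 16, so yes.

By the theorem on linear Diophantine equations, 44r + 49w = 16 has integer solutions if and only if gcd(44, 49) divides 16. Since 1 | 16, solutions exist.

Yes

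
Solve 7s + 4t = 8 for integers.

Step 1: Check solvability.
gcd(7, 4) = 1
Since 1 divides 8, solutions exist.

Step 2: Apply extended Euclidean algorithm to find gcd.
We find integers such that 7*x0 + 4*y0 = 1

Step 3: Scale the particular solution.
Multiply by 8/1 = 8:
s = -8, t = 16

Step 4: Verify.
7*(-8) + 4*(16) = 8 = 8 ✓

s = -8, t = 16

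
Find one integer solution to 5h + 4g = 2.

Step 1: Check solvability.
gcd(5, 4) = 1
Since 1 divides 2, solutions exist.

Step 2: Apply extended Euclidean algorithm to find gcd.
We find integers such that 5*x0 + 4*y0 = 1

Step 3: Scale the particular solution.
Multiply by 2/1 = 2:
h = 2, g = -2

Step 4: Verify.
5*(2) + 4*(-2) = 2 = 2 ✓

h = 2, g = -2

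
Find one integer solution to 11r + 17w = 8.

Step 1: Check solvability.
gcd(11, 17) = 1
Since 1 divides 8, solutions exist.

Step 2: Apply extended Euclidean algorithm to find gcd.
We find integers such that 11*x0 + 17*y0 = 1

Step 3: Scale the particular solution.
Multiply by 8/1 = 8:
r = -24, w = 16

Step 4: Verify.
11*(-24) + 17*(16) = 8 = 8 ✓

r = -24, w = 16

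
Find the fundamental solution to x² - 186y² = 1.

We seek the smallest positive integers (x, y) with x² - 186y² = 1, i.e., x² = 186y² + 1.
Try successive y values:
y = 1: x² = 186·1² + 1 = 187, not a perfect square
y = 2: x² = 186·2² + 1 = 745, not a perfect square
y = 3: x² = 186·3² + 1 = 1675, not a perfect square
... continuing the search (or via continued fractions) ...
y = 550: x² = 186·550² + 1 = 56265001, x = 7501 ✓

Verify: 7501² - 186·550² = 56265001 - 56265000 = 1 ✓

x = 7501, y = 550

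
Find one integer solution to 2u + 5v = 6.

Step 1: Check solvability.
gcd(2, 5) = 1
Since 1 divides 6, solutions exist.

Step 2: Apply extended Euclidean algorithm to find gcd.
We find integers such that 2*x0 + 5*y0 = 1

Step 3: Scale the particular solution.
Multiply by 6/1 = 6:
u = -12, v = 6

Step 4: Verify.
2*(-12) + 5*(6) = 6 = 6 ✓

u = -12, v = 6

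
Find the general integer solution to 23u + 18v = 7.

Step 1: Compute gcd(23, 18) = 1.
Since 1 divides 7, solutions exist.

Step 2: Find a particular solution using extended Euclidean algorithm.
We get u₀ = -49, v₀ = 63.
Check: 23*-49 + 18*63 = 7 = 7 ✓

Step 3: Write the general solution.
u = -49 + (18/1)t = -49 + 18t
v = 63 - (23/1)t = 63 - 23t
for any integer t.

u = -49 + 18t, v = 63 - 23t for integer t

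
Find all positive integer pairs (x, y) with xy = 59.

The positive divisors of 59 are: 1, 59.
Each divisor d gives the pair (d, 59/d):
(1, 59), (59, 1)

(1, 59), (59, 1)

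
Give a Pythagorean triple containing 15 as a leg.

We need the other leg and hypotenuse such that 15² + x² = c².
Take x = 112, c = 113: 15² + 112² = 225 + 12544 = 12769 = 113² ✓
Triple: (15, 112, 113)

(15, 112, 113)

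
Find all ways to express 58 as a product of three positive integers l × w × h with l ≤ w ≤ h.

Iterate l from 1 to ⌊58^(1/3)⌋. For each l dividing 58, iterate w ≥ l with w dividing 58/l, and set h = 58/(l·w).
Triples found (2): (1×1×58), (1×2×29)

(1×1×58), (1×2×29)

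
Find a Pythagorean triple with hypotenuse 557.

We need a² + b² = 557² = 310249.
Trying: 165² + 532² = 27225 + 283024 = 310249 ✓

(165, 532, 557)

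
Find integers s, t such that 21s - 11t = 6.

Step 1: Check solvability.
gcd(21, 11) = 1
Since 1 divides 6, solutions exist.

Step 2: Apply extended Euclidean algorithm to find gcd.
We find integers such that 21*x0 + 11*y0 = 1

Step 3: Scale the particular solution.
Multiply by 6/1 = 6:
s = -6, t = -12

Step 4: Verify.
21*(-6) - 11*(-12) = 6 = 6 ✓

s = -6, t = -12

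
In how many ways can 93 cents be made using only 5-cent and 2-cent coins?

We need non-negative integers (x, y) with 5x + 2y = 93.
For each x from 0 to 18, check if (93 - 5x) is a non-negative multiple of 2.
Solutions (x, y): (1,44), (3,39), (5,34), (7,29), ...
Count: 9

9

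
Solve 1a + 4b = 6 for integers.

Step 1: Check solvability.
gcd(1, 4) = 1
Since 1 divides 6, solutions exist.

Step 2: Apply extended Euclidean algorithm to find gcd.
We find integers such that 1*x0 + 4*y0 = 1

Step 3: Scale the particular solution.
Multiply by 6/1 = 6:
a = 6, b = 0

Step 4: Verify.
1*(6) + 4*(0) = 6 = 6 ✓

a = 6, b = 0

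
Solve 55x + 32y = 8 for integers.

Step 1: Check solvability.
gcd(55, 32) = 1
Since 1 divides 8, solutions exist.

Step 2: Apply extended Euclidean algorithm to find gcd.
We find integers such that 55*x0 + 32*y0 = 1

Step 3: Scale the particular solution.
Multiply by 8/1 = 8:
x = 56, y = -96

Step 4: Verify.
55*(56) + 32*(-96) = 8 = 8 ✓

x = 56, y = -96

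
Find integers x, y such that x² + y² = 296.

We need to find integers x, y > 0 such that x² + y² = 296.
Trying x = 10: y² = 296 - 10² = 296 - 100 = 196
y = 14
Check: 10² + 14² = 100 + 196 = 296 ✓

296 = 10² + 14²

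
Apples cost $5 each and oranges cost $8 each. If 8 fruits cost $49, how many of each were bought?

Let a = apples, o = oranges.
a + o = 8
5a + 8o = 49
Substitute o = 8 - a:
5a + 8(8 - a) = 49
(5 - 8)a = 49 - 64
-3a = -15
a = 5, o = 8 - 5 = 3

Apples: 5, Oranges: 3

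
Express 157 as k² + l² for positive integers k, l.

We need to find integers k, l > 0 such that k² + l² = 157.
Trying k = 6: l² = 157 - 6² = 157 - 36 = 121
l = 11
Check: 6² + 11² = 36 + 121 = 157 ✓

157 = 6² + 11²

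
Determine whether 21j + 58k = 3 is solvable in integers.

Step 1: Compute gcd(21, 58).
gcd(21, 58) = 1

Step 2: Check divisibility.
Does 1 divide 3? 3 = 1 x 3, so yes.

By the theorem on linear Diophantine equations, 21j + 58k = 3 has integer solutions if and only if gcd(21, 58) divides 3. Since 1 | 3, solutions exist.

Yes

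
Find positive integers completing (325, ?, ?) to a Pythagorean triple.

We need the other leg and hypotenuse such that 325² + x² = c².
Take x = 228, c = 397: 325² + 228² = 105625 + 51984 = 157609 = 397² ✓
Triple: (325, 228, 397)

(325, 228, 397)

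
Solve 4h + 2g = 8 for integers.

Step 1: Check solvability.
gcd(4, 2) = 2
Since 2 divides 8, solutions exist.

Step 2: Apply extended Euclidean algorithm to find gcd.
We find integers such that 4*x0 + 2*y0 = 2

Step 3: Scale the particular solution.
Multiply by 8/2 = 4:
h = 0, g = 4

Step 4: Verify.
4*(0) + 2*(4) = 8 = 8 ✓

h = 0, g = 4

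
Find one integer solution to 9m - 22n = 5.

Step 1: Check solvability.
gcd(9, 22) = 1
Since 1 divides 5, solutions exist.

Step 2: Apply extended Euclidean algorithm to find gcd.
We find integers such that 9*x0 + 22*y0 = 1

Step 3: Scale the particular solution.
Multiply by 5/1 = 5:
m = 25, n = 10

Step 4: Verify.
9*(25) - 22*(10) = 5 = 5 ✓

m = 25, n = 10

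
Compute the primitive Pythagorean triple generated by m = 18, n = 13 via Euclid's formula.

a = m² - n² = 324 - 169 = 155
b = 2mn = 2·18·13 = 468
c = m² + n² = 324 + 169 = 493
Verify: 155² + 468² = 24025 + 219024 = 243049 = 493² ✓

(155, 468, 493)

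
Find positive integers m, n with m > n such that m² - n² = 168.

Factor: m² - n² = (m+n)(m-n) = 168.
We need two factors of 168 with the same parity.
Use m+n = 84 and m-n = 2 (product 84·2 = 168).
Adding: 2m = 86, so m = 43.
Subtracting: 2n = 82, so n = 41.
Check: 43² - 41² = 1849 - 1681 = 168 ✓

m = 43, n = 41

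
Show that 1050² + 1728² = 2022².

Compute a² + b²:
1050² + 1728² = 1102500 + 2985984 = 4088484
Compute c²:
2022² = 4088484
Since 4088484 = 4088484, it is a Pythagorean triple.

Yes, it is a Pythagorean triple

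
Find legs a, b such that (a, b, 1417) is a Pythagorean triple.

We need a² + b² = 1417² = 2007889.
Trying: 265² + 1392² = 70225 + 1937664 = 2007889 ✓

(265, 1392, 1417)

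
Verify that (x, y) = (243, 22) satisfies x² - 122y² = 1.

Compute x² = 243² = 59049
Compute 122y² = 122·22² = 122·484 = 59048
x² - 122y² = 59049 - 59048 = 1
Since this equals 1, (243, 22) is a solution.

Yes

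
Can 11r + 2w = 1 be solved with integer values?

Step 1: Compute gcd(11, 2).
gcd(11, 2) = 1

Step 2: Check divisibility.
Does 1 divide 1? 1 = 1 x 1, so yes.

By the theorem on linear Diophantine equations, 11r + 2w = 1 has integer solutions if and only if gcd(11, 2) divides 1. Since 1 | 1, solutions exist.

Yes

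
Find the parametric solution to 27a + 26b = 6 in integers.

Step 1: Compute gcd(27, 26) = 1.
Since 1 divides 6, solutions exist.

Step 2: Find a particular solution using extended Euclidean algorithm.
We get a₀ = 6, b₀ = -6.
Check: 27*6 + 26*-6 = 6 = 6 ✓

Step 3: Write the general solution.
a = 6 + (26/1)t = 6 + 26t
b = -6 - (27/1)t = -6 - 27t
for any integer t.

a = 6 + 26t, b = -6 - 27t for integer t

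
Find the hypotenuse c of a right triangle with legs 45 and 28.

c² = a² + b² = 45² + 28² = 2025 + 784 = 2809
c = 53

53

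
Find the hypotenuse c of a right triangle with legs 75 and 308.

c² = a² + b² = 75² + 308² = 5625 + 94864 = 100489
c = 317

317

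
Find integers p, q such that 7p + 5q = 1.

Step 1: Check solvability.
gcd(7, 5) = 1
Since 1 divides 1, solutions exist.

Step 2: Apply extended Euclidean algorithm to find gcd.
We find integers such that 7*x0 + 5*y0 = 1

Step 3: Scale the particular solution.
Multiply by 1/1 = 1:
p = -2, q = 3

Step 4: Verify.
7*(-2) + 5*(3) = 1 = 1 ✓

p = -2, q = 3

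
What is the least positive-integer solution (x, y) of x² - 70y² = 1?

We seek the smallest positive integers (x, y) with x² - 70y² = 1, i.e., x² = 70y² + 1.
Try successive y values:
y = 1: x² = 70·1² + 1 = 71, not a perfect square
y = 2: x² = 70·2² + 1 = 281, not a perfect square
y = 3: x² = 70·3² + 1 = 631, not a perfect square
... continuing the search (or via continued fractions) ...
y = 30: x² = 70·30² + 1 = 63001, x = 251 ✓

Verify: 251² - 70·30² = 63001 - 63000 = 1 ✓

x = 251, y = 30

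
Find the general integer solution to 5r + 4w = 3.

Step 1: Compute gcd(5, 4) = 1.
Since 1 divides 3, solutions exist.

Step 2: Find a particular solution using extended Euclidean algorithm.
We get r₀ = 3, w₀ = -3.
Check: 5*3 + 4*-3 = 3 = 3 ✓

Step 3: Write the general solution.
r = 3 + (4/1)t = 3 + 4t
w = -3 - (5/1)t = -3 - 5t
for any integer t.

r = 3 + 4t, w = -3 - 5t for integer t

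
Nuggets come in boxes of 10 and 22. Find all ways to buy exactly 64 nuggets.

We need non-negative integers (x, y) with 10x + 22y = 64.
For each x in 0..6, check if 64 - 10x is a non-negative multiple of 22.
x = 2: 22y = 44, y = 2 ✓

(2 boxes of 10, 2 boxes of 22)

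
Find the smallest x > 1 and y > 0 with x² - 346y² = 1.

We seek the smallest positive integers (x, y) with x² - 346y² = 1, i.e., x² = 346y² + 1.
Try successive y values:
y = 1: x² = 346·1² + 1 = 347, not a perfect square
y = 2: x² = 346·2² + 1 = 1385, not a perfect square
y = 3: x² = 346·3² + 1 = 3115, not a perfect square
... continuing the search (or via continued fractions) ...
y = 930: x² = 346·930² + 1 = 299255401, x = 17299 ✓

Verify: 17299² - 346·930² = 299255401 - 299255400 = 1 ✓

x = 17299, y = 930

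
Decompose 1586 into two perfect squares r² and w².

We need to find integers r, w > 0 such that r² + w² = 1586.
Trying r = 19: w² = 1586 - 19² = 1586 - 361 = 1225
w = 35
Check: 19² + 35² = 361 + 1225 = 1586 ✓

1586 = 19² + 35²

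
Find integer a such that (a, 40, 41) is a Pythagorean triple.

a² = c² - b² = 41² - 40² = 1681 - 1600 = 81
a = sqrt(81) = 9

9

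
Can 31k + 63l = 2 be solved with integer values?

Step 1: Compute gcd(31, 63).
gcd(31, 63) = 1

Step 2: Check divisibility.
Does 1 divide 2? 2 = 1 x 2, so yes.

By the theorem on linear Diophantine equations, 31k + 63l = 2 has integer solutions if and only if gcd(31, 63) divides 2. Since 1 | 2, solutions exist.

Yes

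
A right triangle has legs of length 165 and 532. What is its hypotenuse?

c² = a² + b² = 165² + 532² = 27225 + 283024 = 310249
c = 557

557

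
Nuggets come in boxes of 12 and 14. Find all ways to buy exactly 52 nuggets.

We need non-negative integers (x, y) with 12x + 14y = 52.
For each x in 0..4, check if 52 - 12x is a non-negative multiple of 14.
x = 2: 14y = 28, y = 2 ✓

(2 boxes of 12, 2 boxes of 14)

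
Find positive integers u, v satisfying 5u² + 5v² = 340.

Try small values of u and check whether (340 - 5u²)/5 is a perfect square.
u = 8: 5·8² = 320, so 5v² = 340 - 320 = 20, giving v² = 4, v = 2.
Check: 5·8² + 5·2² = 320 + 20 = 340 ✓

u = 8, v = 2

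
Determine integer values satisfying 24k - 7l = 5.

Step 1: Check solvability.
gcd(24, 7) = 1
Since 1 divides 5, solutions exist.

Step 2: Apply extended Euclidean algorithm to find gcd.
We find integers such that 24*x0 + 7*y0 = 1

Step 3: Scale the particular solution.
Multiply by 5/1 = 5:
k = -10, l = -35

Step 4: Verify.
24*(-10) - 7*(-35) = 5 = 5 ✓

k = -10, l = -35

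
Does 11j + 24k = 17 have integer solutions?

Step 1: Compute gcd(11, 24).
gcd(11, 24) = 1

Step 2: Check divisibility.
Does 1 divide 17? 17 = 1 x 17, so yes.

By the theorem on linear Diophantine equations, 11j + 24k = 17 has integer solutions if and only if gcd(11, 24) divides 17. Since 1 | 17, solutions exist.

Yes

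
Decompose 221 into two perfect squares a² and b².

We need to find integers a, b > 0 such that a² + b² = 221.
Trying a = 5: b² = 221 - 5² = 221 - 25 = 196
b = 14
Check: 5² + 14² = 25 + 196 = 221 ✓

221 = 5² + 14²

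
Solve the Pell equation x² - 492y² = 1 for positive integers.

We seek the smallest positive integers (x, y) with x² - 492y² = 1, i.e., x² = 492y² + 1.
Try successive y values:
y = 1: x² = 492·1² + 1 = 493, not a perfect square
y = 2: x² = 492·2² + 1 = 1969, not a perfect square
y = 3: x² = 492·3² + 1 = 4429, not a perfect square
... continuing the search (or via continued fractions) ...
y = 1342: x² = 492·1342² + 1 = 886074289, x = 29767 ✓

Verify: 29767² - 492·1342² = 886074289 - 886074288 = 1 ✓

x = 29767, y = 1342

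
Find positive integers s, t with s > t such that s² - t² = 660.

Factor: s² - t² = (s+t)(s-t) = 660.
We need two factors of 660 with the same parity.
Use s+t = 330 and s-t = 2 (product 330·2 = 660).
Adding: 2s = 332, so s = 166.
Subtracting: 2t = 328, so t = 164.
Check: 166² - 164² = 27556 - 26896 = 660 ✓

s = 166, t = 164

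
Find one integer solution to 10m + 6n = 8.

Step 1: Check solvability.
gcd(10, 6) = 2
Since 2 divides 8, solutions exist.

Step 2: Apply extended Euclidean algorithm to find gcd.
We find integers such that 10*x0 + 6*y0 = 2

Step 3: Scale the particular solution.
Multiply by 8/2 = 4:
m = -4, n = 8

Step 4: Verify.
10*(-4) + 6*(8) = 8 = 8 ✓

m = -4, n = 8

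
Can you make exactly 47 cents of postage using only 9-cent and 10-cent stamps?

We need non-negative x, y with 9x + 10y = 47.
gcd(9, 10) = 1 divides 47, so integer solutions exist.
Search for a non-negative one: x = 3 gives 10y = 47 - 27 = 20, so y = 2.
Check: 9·3 + 10·2 = 47 ✓

Yes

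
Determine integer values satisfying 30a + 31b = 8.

Step 1: Check solvability.
gcd(30, 31) = 1
Since 1 divides 8, solutions exist.

Step 2: Apply extended Euclidean algorithm to find gcd.
We find integers such that 30*x0 + 31*y0 = 1

Step 3: Scale the particular solution.
Multiply by 8/1 = 8:
a = -8, b = 8

Step 4: Verify.
30*(-8) + 31*(8) = 8 = 8 ✓

a = -8, b = 8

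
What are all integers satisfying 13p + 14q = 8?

Step 1: Compute gcd(13, 14) = 1.
Since 1 divides 8, solutions exist.

Step 2: Find a particular solution using extended Euclidean algorithm.
We get p₀ = -8, q₀ = 8.
Check: 13*-8 + 14*8 = 8 = 8 ✓

Step 3: Write the general solution.
p = -8 + (14/1)t = -8 + 14t
q = 8 - (13/1)t = 8 - 13t
for any integer t.

p = -8 + 14t, q = 8 - 13t for integer t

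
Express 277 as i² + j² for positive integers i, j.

We need to find integers i, j > 0 such that i² + j² = 277.
Trying i = 9: j² = 277 - 9² = 277 - 81 = 196
j = 14
Check: 9² + 14² = 81 + 196 = 277 ✓

277 = 9² + 14²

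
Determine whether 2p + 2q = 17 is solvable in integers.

Step 1: Compute gcd(2, 2).
gcd(2, 2) = 2

Step 2: Check divisibility.
Does 2 divide 17? 17 = 2 x 8 + 1, so no.

By the theorem on linear Diophantine equations, 2p + 2q = 17 has integer solutions if and only if gcd(2, 2) divides 17. Since 2 does not divide 17, no solutions exist.

No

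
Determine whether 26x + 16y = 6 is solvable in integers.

Step 1: Compute gcd(26, 16).
gcd(26, 16) = 2

Step 2: Check divisibility.
Does 2 divide 6? 6 = 2 x 3, so yes.

By the theorem on linear Diophantine equations, 26x + 16y = 6 has integer solutions if and only if gcd(26, 16) divides 6. Since 2 | 6, solutions exist.

Yes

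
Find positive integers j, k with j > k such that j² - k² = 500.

Factor: j² - k² = (j+k)(j-k) = 500.
We need two factors of 500 with the same parity.
Use j+k = 250 and j-k = 2 (product 250·2 = 500).
Adding: 2j = 252, so j = 126.
Subtracting: 2k = 248, so k = 124.
Check: 126² - 124² = 15876 - 15376 = 500 ✓

j = 126, k = 124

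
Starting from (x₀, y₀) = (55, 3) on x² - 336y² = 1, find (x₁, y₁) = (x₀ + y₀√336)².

Solutions to x² - Dy² = 1 are generated by powers of (x₀ + y₀√D).
The next solution satisfies x₁ + y₁√336 = (x₀ + y₀√336)², giving:
x₁ = x₀² + 336y₀² = 55² + 336·3² = 3025 + 3024 = 6049
y₁ = 2x₀y₀ = 2·55·3 = 330

Verify: 6049² - 336·330² = 36590401 - 36590400 = 1 ✓

x = 6049, y = 330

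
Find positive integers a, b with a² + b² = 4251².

We need a² + b² = 4251² = 18071001.
Trying: 795² + 4176² = 632025 + 17438976 = 18071001 ✓

(795, 4176, 4251)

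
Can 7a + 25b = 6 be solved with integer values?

Step 1: Compute gcd(7, 25).
gcd(7, 25) = 1

Step 2: Check divisibility.
Does 1 divide 6? 6 = 1 x 6, so yes.

By the theorem on linear Diophantine equations, 7a + 25b = 6 has integer solutions if and only if gcd(7, 25) divides 6. Since 1 | 6, solutions exist.

Yes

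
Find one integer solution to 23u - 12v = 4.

Step 1: Check solvability.
gcd(23, 12) = 1
Since 1 divides 4, solutions exist.

Step 2: Apply extended Euclidean algorithm to find gcd.
We find integers such that 23*x0 + 12*y0 = 1

Step 3: Scale the particular solution.
Multiply by 4/1 = 4:
u = -4, v = -8

Step 4: Verify.
23*(-4) - 12*(-8) = 4 = 4 ✓

u = -4, v = -8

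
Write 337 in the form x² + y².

We need to find integers x, y > 0 such that x² + y² = 337.
Trying x = 9: y² = 337 - 9² = 337 - 81 = 256
y = 16
Check: 9² + 16² = 81 + 256 = 337 ✓

337 = 9² + 16²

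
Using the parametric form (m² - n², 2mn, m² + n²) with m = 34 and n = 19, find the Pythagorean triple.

a = m² - n² = 1156 - 361 = 795
b = 2mn = 2·34·19 = 1292
c = m² + n² = 1156 + 361 = 1517
Verify: 795² + 1292² = 632025 + 1669264 = 2301289 = 1517² ✓

(795, 1292, 1517)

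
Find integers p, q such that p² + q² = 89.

We need to find integers p, q > 0 such that p² + q² = 89.
Trying p = 5: q² = 89 - 5² = 89 - 25 = 64
q = 8
Check: 5² + 8² = 25 + 64 = 89 ✓

89 = 5² + 8²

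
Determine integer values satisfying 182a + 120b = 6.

Step 1: Check solvability.
gcd(182, 120) = 2
Since 2 divides 6, solutions exist.

Step 2: Apply extended Euclidean algorithm to find gcd.
We find integers such that 182*x0 + 120*y0 = 2

Step 3: Scale the particular solution.
Multiply by 6/2 = 3:
a = -87, b = 132

Step 4: Verify.
182*(-87) + 120*(132) = 6 = 6 ✓

a = -87, b = 132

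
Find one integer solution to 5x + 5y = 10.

Step 1: Check solvability.
gcd(5, 5) = 5
Since 5 divides 10, solutions exist.

Step 2: Apply extended Euclidean algorithm to find gcd.
We find integers such that 5*x0 + 5*y0 = 5

Step 3: Scale the particular solution.
Multiply by 10/5 = 2:
x = 0, y = 2

Step 4: Verify.
5*(0) + 5*(2) = 10 = 10 ✓

x = 0, y = 2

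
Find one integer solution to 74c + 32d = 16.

Step 1: Check solvability.
gcd(74, 32) = 2
Since 2 divides 16, solutions exist.

Step 2: Apply extended Euclidean algorithm to find gcd.
We find integers such that 74*x0 + 32*y0 = 2

Step 3: Scale the particular solution.
Multiply by 16/2 = 8:
c = -24, d = 56

Step 4: Verify.
74*(-24) + 32*(56) = 16 = 16 ✓

c = -24, d = 56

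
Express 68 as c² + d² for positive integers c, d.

We need to find integers c, d > 0 such that c² + d² = 68.
Trying c = 2: d² = 68 - 2² = 68 - 4 = 64
d = 8
Check: 2² + 8² = 4 + 64 = 68 ✓

68 = 2² + 8²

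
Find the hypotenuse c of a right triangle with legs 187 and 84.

c² = a² + b² = 187² + 84² = 34969 + 7056 = 42025
c = 205

205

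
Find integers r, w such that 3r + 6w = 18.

Step 1: Check solvability.
gcd(3, 6) = 3
Since 3 divides 18, solutions exist.

Step 2: Apply extended Euclidean algorithm to find gcd.
We find integers such that 3*x0 + 6*y0 = 3

Step 3: Scale the particular solution.
Multiply by 18/3 = 6:
r = 6, w = 0

Step 4: Verify.
3*(6) + 6*(0) = 18 = 18 ✓

r = 6, w = 0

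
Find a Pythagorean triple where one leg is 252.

We need the other leg and hypotenuse such that 252² + x² = c².
Take x = 275, c = 373: 252² + 275² = 63504 + 75625 = 139129 = 373² ✓
Triple: (275, 252, 373)

(275, 252, 373)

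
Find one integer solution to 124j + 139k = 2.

Step 1: Check solvability.
gcd(124, 139) = 1
Since 1 divides 2, solutions exist.

Step 2: Apply extended Euclidean algorithm to find gcd.
We find integers such that 124*x0 + 139*y0 = 1

Step 3: Scale the particular solution.
Multiply by 2/1 = 2:
j = 74, k = -66

Step 4: Verify.
124*(74) + 139*(-66) = 2 = 2 ✓

j = 74, k = -66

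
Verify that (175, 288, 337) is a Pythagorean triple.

Compute a² + b² = 175² + 288² = 30625 + 82944 = 113569
Compute c² = 337² = 113569
Since 113569 = 113569, confirmed.

Yes, it is a Pythagorean triple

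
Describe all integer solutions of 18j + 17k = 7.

Step 1: Compute gcd(18, 17) = 1.
Since 1 divides 7, solutions exist.

Step 2: Find a particular solution using extended Euclidean algorithm.
We get j₀ = 7, k₀ = -7.
Check: 18*7 + 17*-7 = 7 = 7 ✓

Step 3: Write the general solution.
j = 7 + (17/1)t = 7 + 17t
k = -7 - (18/1)t = -7 - 18t
for any integer t.

j = 7 + 17t, k = -7 - 18t for integer t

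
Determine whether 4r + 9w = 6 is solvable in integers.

Step 1: Compute gcd(4, 9).
gcd(4, 9) = 1

Step 2: Check divisibility.
Does 1 divide 6? 6 = 1 x 6, so yes.

By the theorem on linear Diophantine equations, 4r + 9w = 6 has integer solutions if and only if gcd(4, 9) divides 6. Since 1 | 6, solutions exist.

Yes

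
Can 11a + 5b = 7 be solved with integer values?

Step 1: Compute gcd(11, 5).
gcd(11, 5) = 1

Step 2: Check divisibility.
Does 1 divide 7? 7 = 1 x 7, so yes.

By the theorem on linear Diophantine equations, 11a + 5b = 7 has integer solutions if and only if gcd(11, 5) divides 7. Since 1 | 7, solutions exist.

Yes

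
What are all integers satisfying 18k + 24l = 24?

Step 1: Compute gcd(18, 24) = 6.
Since 6 divides 24, solutions exist.

Step 2: Find a particular solution using extended Euclidean algorithm.
We get k₀ = -4, l₀ = 4.
Check: 18*-4 + 24*4 = 24 = 24 ✓

Step 3: Write the general solution.
k = -4 + (24/6)t = -4 + 4t
l = 4 - (18/6)t = 4 - 3t
for any integer t.

k = -4 + 4t, l = 4 - 3t for integer t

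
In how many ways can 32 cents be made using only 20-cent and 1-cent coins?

We need non-negative integers (x, y) with 20x + 1y = 32.
For each x from 0 to 1, check if (32 - 20x) is a non-negative multiple of 1.
Solutions (x, y): (0,32), (1,12)
Count: 2

2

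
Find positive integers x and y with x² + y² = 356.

We need to find integers x, y > 0 such that x² + y² = 356.
Trying x = 10: y² = 356 - 10² = 356 - 100 = 256
y = 16
Check: 10² + 16² = 100 + 256 = 356 ✓

356 = 10² + 16²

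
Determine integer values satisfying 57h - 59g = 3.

Step 1: Check solvability.
gcd(57, 59) = 1
Since 1 divides 3, solutions exist.

Step 2: Apply extended Euclidean algorithm to find gcd.
We find integers such that 57*x0 + 59*y0 = 1

Step 3: Scale the particular solution.
Multiply by 3/1 = 3:
h = 87, g = 84

Step 4: Verify.
57*(87) - 59*(84) = 3 = 3 ✓

h = 87, g = 84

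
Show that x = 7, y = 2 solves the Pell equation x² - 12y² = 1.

Compute x² = 7² = 49
Compute 12y² = 12·2² = 12·4 = 48
x² - 12y² = 49 - 48 = 1
Since this equals 1, (7, 2) is a solution.

Yes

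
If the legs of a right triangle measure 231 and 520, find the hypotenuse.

c² = a² + b² = 231² + 520² = 53361 + 270400 = 323761
c = 569

569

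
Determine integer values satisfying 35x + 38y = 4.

Step 1: Check solvability.
gcd(35, 38) = 1
Since 1 divides 4, solutions exist.

Step 2: Apply extended Euclidean algorithm to find gcd.
We find integers such that 35*x0 + 38*y0 = 1

Step 3: Scale the particular solution.
Multiply by 4/1 = 4:
x = -52, y = 48

Step 4: Verify.
35*(-52) + 38*(48) = 4 = 4 ✓

x = -52, y = 48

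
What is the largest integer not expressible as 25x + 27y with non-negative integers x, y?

For two coprime denominations a and b, the Frobenius number (largest value not representable as a non-negative combination) is ab - a - b.
Here gcd(25, 27) = 1, so they are coprime.
F(25, 27) = 25·27 - 25 - 27 = 675 - 52 = 623

623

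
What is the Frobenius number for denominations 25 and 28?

For two coprime denominations a and b, the Frobenius number (largest value not representable as a non-negative combination) is ab - a - b.
Here gcd(25, 28) = 1, so they are coprime.
F(25, 28) = 25·28 - 25 - 28 = 700 - 53 = 647

647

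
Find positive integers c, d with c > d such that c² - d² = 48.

Factor: c² - d² = (c+d)(c-d) = 48.
We need two factors of 48 with the same parity.
Use c+d = 24 and c-d = 2 (product 24·2 = 48).
Adding: 2c = 26, so c = 13.
Subtracting: 2d = 22, so d = 11.
Check: 13² - 11² = 169 - 121 = 48 ✓

c = 13, d = 11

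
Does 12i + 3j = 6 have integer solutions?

Step 1: Compute gcd(12, 3).
gcd(12, 3) = 3

Step 2: Check divisibility.
Does 3 divide 6? 6 = 3 x 2, so yes.

By the theorem on linear Diophantine equations, 12i + 3j = 6 has integer solutions if and only if gcd(12, 3) divides 6. Since 3 | 6, solutions exist.

Yes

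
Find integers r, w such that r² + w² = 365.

We need to find integers r, w > 0 such that r² + w² = 365.
Trying r = 2: w² = 365 - 2² = 365 - 4 = 361
w = 19
Check: 2² + 19² = 4 + 361 = 365 ✓

365 = 2² + 19²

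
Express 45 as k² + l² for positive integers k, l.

We need to find integers k, l > 0 such that k² + l² = 45.
Trying k = 3: l² = 45 - 3² = 45 - 9 = 36
l = 6
Check: 3² + 6² = 9 + 36 = 45 ✓

45 = 3² + 6²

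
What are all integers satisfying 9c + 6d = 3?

Step 1: Compute gcd(9, 6) = 3.
Since 3 divides 3, solutions exist.

Step 2: Find a particular solution using extended Euclidean algorithm.
We get c₀ = 1, d₀ = -1.
Check: 9*1 + 6*-1 = 3 = 3 ✓

Step 3: Write the general solution.
c = 1 + (6/3)t = 1 + 2t
d = -1 - (9/3)t = -1 - 3t
for any integer t.

c = 1 + 2t, d = -1 - 3t for integer t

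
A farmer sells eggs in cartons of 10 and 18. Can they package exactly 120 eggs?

We need non-negative a, b with 10a + 18b = 120.
gcd(10, 18) = 2 divides 120.
Try a = 3: 18b = 120 - 30 = 90, so b = 5.
One way: 3 cartons of 10 and 5 cartons of 18.

Yes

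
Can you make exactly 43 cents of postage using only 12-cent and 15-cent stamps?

We need non-negative x, y with 12x + 15y = 43.
gcd(12, 15) = 3, and 3 does not divide 43.
No integer solutions exist, so certainly no non-negative ones.

No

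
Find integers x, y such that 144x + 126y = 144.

Step 1: Check solvability.
gcd(144, 126) = 18
Since 18 divides 144, solutions exist.

Step 2: Apply extended Euclidean algorithm to find gcd.
We find integers such that 144*x0 + 126*y0 = 18

Step 3: Scale the particular solution.
Multiply by 144/18 = 8:
x = 8, y = -8

Step 4: Verify.
144*(8) + 126*(-8) = 144 = 144 ✓

x = 8, y = -8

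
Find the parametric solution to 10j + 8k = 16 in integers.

Step 1: Compute gcd(10, 8) = 2.
Since 2 divides 16, solutions exist.

Step 2: Find a particular solution using extended Euclidean algorithm.
We get j₀ = 8, k₀ = -8.
Check: 10*8 + 8*-8 = 16 = 16 ✓

Step 3: Write the general solution.
j = 8 + (8/2)t = 8 + 4t
k = -8 - (10/2)t = -8 - 5t
for any integer t.

j = 8 + 4t, k = -8 - 5t for integer t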